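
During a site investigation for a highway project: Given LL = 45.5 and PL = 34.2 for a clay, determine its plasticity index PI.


Using PI = LL - PL
PI = 45.5 - 34.2
PI = 11.3


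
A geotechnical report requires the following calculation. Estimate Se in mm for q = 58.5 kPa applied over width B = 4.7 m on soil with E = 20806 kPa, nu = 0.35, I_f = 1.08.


Using Se = q * B * (1 - nu^2) * I_f / E
1 - nu^2 = 1 - 0.35^2 = 0.8775
Se = 58.5 * 4.7 * 0.8775 * 1.08 / 20806
Se = 0.012524 m
Convert to mm: Se = 0.012524 * 1000 = 12.524 mm


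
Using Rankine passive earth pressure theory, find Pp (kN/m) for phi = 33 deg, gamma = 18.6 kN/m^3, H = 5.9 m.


Compute passive earth pressure coefficient:
Kp = tan^2(45 + phi/2) = tan^2(61.5) = 3.39212
Compute passive force:
Pp = 0.5 * Kp * gamma * H^2
Pp = 0.5 * 3.39212 * 18.6 * 5.9^2
Pp = 1098.14 kN/m


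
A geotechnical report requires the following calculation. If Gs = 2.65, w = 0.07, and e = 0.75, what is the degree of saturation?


Using S = Gs * w / e
S = 2.65 * 0.07 / 0.75
S = 0.2473


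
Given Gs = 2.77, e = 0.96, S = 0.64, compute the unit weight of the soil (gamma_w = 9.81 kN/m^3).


Using gamma = gamma_w * (Gs + S*e) / (1 + e)
Numerator: Gs + S*e = 2.77 + 0.64*0.96 = 3.3844
Denominator: 1 + e = 1 + 0.96 = 1.96
gamma = 9.81 * 3.3844 / 1.96
gamma = 16.939 kN/m^3


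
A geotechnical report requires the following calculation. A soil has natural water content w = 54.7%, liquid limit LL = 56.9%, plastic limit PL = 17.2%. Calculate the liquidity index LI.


First compute the plasticity index:
PI = LL - PL = 56.9 - 17.2 = 39.7
Then compute the liquidity index:
LI = (w - PL) / PI
LI = (54.7 - 17.2) / 39.7
LI = 0.945


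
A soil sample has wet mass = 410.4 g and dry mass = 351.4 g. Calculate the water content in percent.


Using w = (m_wet - m_dry) / m_dry * 100
m_wet - m_dry = 410.4 - 351.4 = 59.0 g
w = 59.0 / 351.4 * 100
w = 16.79 %


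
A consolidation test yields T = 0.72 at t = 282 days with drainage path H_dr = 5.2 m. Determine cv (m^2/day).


Using cv = T * H_dr^2 / t
H_dr^2 = 5.2^2 = 27.04
cv = 0.72 * 27.04 / 282
cv = 0.06904 m^2/day


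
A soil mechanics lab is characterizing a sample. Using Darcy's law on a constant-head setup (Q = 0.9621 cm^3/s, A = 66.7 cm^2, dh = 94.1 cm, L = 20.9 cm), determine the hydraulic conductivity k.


Compute hydraulic gradient:
i = dh / L = 94.1 / 20.9 = 4.50239
Then apply Darcy's law:
k = Q / (A * i)
k = 0.9621 / (66.7 * 4.50239)
k = 0.9621 / 300.31
k = 0.003204 cm/s


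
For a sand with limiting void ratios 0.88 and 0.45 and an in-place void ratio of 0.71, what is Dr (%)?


Result: 39.53 %

Derivation:
Using Dr = (e_max - e) / (e_max - e_min) * 100
e_max - e = 0.88 - 0.71 = 0.17
e_max - e_min = 0.88 - 0.45 = 0.43
Dr = 0.17 / 0.43 * 100
Dr = 39.53 %


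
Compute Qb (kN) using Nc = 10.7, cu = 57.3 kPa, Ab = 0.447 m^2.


Using Qb = Nc * cu * Ab
Qb = 10.7 * 57.3 * 0.447
Qb = 274.06 kN


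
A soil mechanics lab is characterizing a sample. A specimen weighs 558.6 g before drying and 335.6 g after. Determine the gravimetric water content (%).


Using w = (m_wet - m_dry) / m_dry * 100
m_wet - m_dry = 558.6 - 335.6 = 223.0 g
w = 223.0 / 335.6 * 100
w = 66.45 %


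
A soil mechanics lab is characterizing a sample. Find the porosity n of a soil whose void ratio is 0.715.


Result: 0.4169

Derivation:
Using the relation n = e / (1 + e)
n = 0.715 / (1 + 0.715)
n = 0.715 / 1.715
n = 0.4169


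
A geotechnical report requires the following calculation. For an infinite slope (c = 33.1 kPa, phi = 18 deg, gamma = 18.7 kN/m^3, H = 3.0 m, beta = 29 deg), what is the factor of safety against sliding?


Using Fs = c / (gamma*H*sin(beta)*cos(beta)) + tan(phi)/tan(beta)
Cohesion contribution = 33.1 / (18.7*3.0*sin(29)*cos(29))
Cohesion contribution = 1.39147
Friction contribution = tan(18)/tan(29) = 0.586171
Fs = 1.39147 + 0.586171
Fs = 1.978


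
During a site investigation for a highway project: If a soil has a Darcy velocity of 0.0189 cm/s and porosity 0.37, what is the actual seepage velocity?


Result: 0.05108 cm/s

Derivation:
Using v_s = v_d / n
v_s = 0.0189 / 0.37
v_s = 0.05108 cm/s


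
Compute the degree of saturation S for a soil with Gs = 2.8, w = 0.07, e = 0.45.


Using S = Gs * w / e
S = 2.8 * 0.07 / 0.45
S = 0.4356


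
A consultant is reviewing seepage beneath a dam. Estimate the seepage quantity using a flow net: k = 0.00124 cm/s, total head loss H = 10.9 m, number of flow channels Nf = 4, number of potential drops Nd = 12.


Convert k to m/s for unit consistency with H:
k = 0.00124 cm/s = 0.00124 / 100 m/s = 1.24e-05 m/s
Using q = k * H * Nf / Nd
Nf / Nd = 4 / 12 = 0.3333
q = 1.24e-05 * 10.9 * 0.3333
q = 4.505e-05 m^3/s per m


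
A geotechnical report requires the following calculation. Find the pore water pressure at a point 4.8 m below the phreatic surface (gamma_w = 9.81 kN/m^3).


Using u = gamma_w * h_w
u = 9.81 * 4.8
u = 47.09 kPa


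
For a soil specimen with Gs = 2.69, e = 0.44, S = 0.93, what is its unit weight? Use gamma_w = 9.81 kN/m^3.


Result: 21.113 kN/m^3

Derivation:
Using gamma = gamma_w * (Gs + S*e) / (1 + e)
Numerator: Gs + S*e = 2.69 + 0.93*0.44 = 3.0992
Denominator: 1 + e = 1 + 0.44 = 1.44
gamma = 9.81 * 3.0992 / 1.44
gamma = 21.113 kN/m^3


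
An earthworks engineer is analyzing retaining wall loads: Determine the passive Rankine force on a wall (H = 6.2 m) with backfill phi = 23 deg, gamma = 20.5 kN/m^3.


Compute passive earth pressure coefficient:
Kp = tan^2(45 + phi/2) = tan^2(56.5) = 2.282623
Compute passive force:
Pp = 0.5 * Kp * gamma * H^2
Pp = 0.5 * 2.282623 * 20.5 * 6.2^2
Pp = 899.38 kN/m


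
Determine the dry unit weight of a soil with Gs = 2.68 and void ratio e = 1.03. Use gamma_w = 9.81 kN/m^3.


Result: 12.951 kN/m^3

Derivation:
Using gamma_d = Gs * gamma_w / (1 + e)
gamma_d = 2.68 * 9.81 / (1 + 1.03)
gamma_d = 2.68 * 9.81 / 2.03
gamma_d = 12.951 kN/m^3


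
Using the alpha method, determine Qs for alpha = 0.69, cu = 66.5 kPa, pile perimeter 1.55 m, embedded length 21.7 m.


Result: 1543.34 kN

Derivation:
Using Qs = alpha * cu * perimeter * L
Qs = 0.69 * 66.5 * 1.55 * 21.7
Qs = 1543.34 kN


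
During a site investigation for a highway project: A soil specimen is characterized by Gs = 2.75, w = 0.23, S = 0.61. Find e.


Using the relation e = Gs * w / S
e = 2.75 * 0.23 / 0.61
e = 1.0369


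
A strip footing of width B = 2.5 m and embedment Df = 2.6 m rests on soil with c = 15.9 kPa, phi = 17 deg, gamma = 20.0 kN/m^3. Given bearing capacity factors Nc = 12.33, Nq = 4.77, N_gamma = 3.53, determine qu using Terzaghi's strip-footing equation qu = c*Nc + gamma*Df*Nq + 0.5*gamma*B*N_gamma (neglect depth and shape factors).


Result: 532.34 kPa

Derivation:
Compute qu = c*Nc + gamma*Df*Nq + 0.5*gamma*B*N_gamma
Term 1: 15.9 * 12.33 = 196.047
Term 2: 20.0 * 2.6 * 4.77 = 248.04
Term 3: 0.5 * 20.0 * 2.5 * 3.53 = 88.25
qu = 196.047 + 248.04 + 88.25
qu = 532.34 kPa


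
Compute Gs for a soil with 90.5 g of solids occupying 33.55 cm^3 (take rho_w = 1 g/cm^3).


Using Gs = m_s / (V_s * rho_w)
Since rho_w = 1 g/cm^3:
Gs = 90.5 / 33.55
Gs = 2.697


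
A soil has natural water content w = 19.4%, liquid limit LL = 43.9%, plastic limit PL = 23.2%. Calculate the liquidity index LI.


Result: -0.184

Derivation:
First compute the plasticity index:
PI = LL - PL = 43.9 - 23.2 = 20.7
Then compute the liquidity index:
LI = (w - PL) / PI
LI = (19.4 - 23.2) / 20.7
LI = -0.184


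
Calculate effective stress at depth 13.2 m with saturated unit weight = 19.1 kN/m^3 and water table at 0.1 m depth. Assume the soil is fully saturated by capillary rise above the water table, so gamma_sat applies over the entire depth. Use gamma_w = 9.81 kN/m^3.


Total stress = gamma_sat * depth
sigma = 19.1 * 13.2 = 252.12 kPa
Pore water pressure u = gamma_w * (depth - d_wt)
u = 9.81 * (13.2 - 0.1) = 128.511 kPa
Effective stress = sigma - u
sigma' = 252.12 - 128.511 = 123.61 kPa


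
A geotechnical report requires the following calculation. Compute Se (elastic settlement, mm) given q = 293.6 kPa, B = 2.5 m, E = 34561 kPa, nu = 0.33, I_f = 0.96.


Result: 18.168 mm

Derivation:
Using Se = q * B * (1 - nu^2) * I_f / E
1 - nu^2 = 1 - 0.33^2 = 0.8911
Se = 293.6 * 2.5 * 0.8911 * 0.96 / 34561
Se = 0.018168 m
Convert to mm: Se = 0.018168 * 1000 = 18.168 mm


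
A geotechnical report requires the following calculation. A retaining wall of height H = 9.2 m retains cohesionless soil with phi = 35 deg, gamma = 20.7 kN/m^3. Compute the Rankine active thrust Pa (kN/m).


Compute active earth pressure coefficient:
Ka = tan^2(45 - phi/2) = tan^2(27.5) = 0.27099
Compute active force:
Pa = 0.5 * Ka * gamma * H^2
Pa = 0.5 * 0.27099 * 20.7 * 9.2^2
Pa = 237.39 kN/m


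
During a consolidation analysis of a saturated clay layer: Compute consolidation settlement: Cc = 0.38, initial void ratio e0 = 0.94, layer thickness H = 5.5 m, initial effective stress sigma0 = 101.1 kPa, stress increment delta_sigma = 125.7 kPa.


Result: 0.378 m

Derivation:
Using Sc = Cc * H / (1 + e0) * log10((sigma0 + delta_sigma) / sigma0)
Stress ratio = (101.1 + 125.7) / 101.1 = 2.24332
log10(2.24332) = 0.350892
Cc * H / (1 + e0) = 0.38 * 5.5 / (1 + 0.94) = 1.07732
Sc = 1.07732 * 0.350892
Sc = 0.378 m


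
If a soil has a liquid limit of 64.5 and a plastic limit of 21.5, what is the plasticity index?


Using PI = LL - PL
PI = 64.5 - 21.5
PI = 43.0


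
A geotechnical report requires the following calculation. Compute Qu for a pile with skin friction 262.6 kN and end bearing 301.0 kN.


Using Qu = Qf + Qb
Qu = 262.6 + 301.0
Qu = 563.6 kN


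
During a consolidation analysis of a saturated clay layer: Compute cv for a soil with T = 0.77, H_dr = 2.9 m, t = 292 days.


Using cv = T * H_dr^2 / t
H_dr^2 = 2.9^2 = 8.41
cv = 0.77 * 8.41 / 292
cv = 0.02218 m^2/day


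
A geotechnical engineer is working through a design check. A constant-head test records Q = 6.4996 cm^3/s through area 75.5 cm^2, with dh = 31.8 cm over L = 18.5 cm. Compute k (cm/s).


Compute hydraulic gradient:
i = dh / L = 31.8 / 18.5 = 1.71892
Then apply Darcy's law:
k = Q / (A * i)
k = 6.4996 / (75.5 * 1.71892)
k = 6.4996 / 129.778
k = 0.050082 cm/s


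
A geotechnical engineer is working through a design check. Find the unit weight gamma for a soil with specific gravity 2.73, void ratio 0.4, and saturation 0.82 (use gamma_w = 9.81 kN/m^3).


Result: 21.428 kN/m^3

Derivation:
Using gamma = gamma_w * (Gs + S*e) / (1 + e)
Numerator: Gs + S*e = 2.73 + 0.82*0.4 = 3.058
Denominator: 1 + e = 1 + 0.4 = 1.4
gamma = 9.81 * 3.058 / 1.4
gamma = 21.428 kN/m^3


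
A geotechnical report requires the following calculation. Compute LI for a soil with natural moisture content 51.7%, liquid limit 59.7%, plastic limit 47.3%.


First compute the plasticity index:
PI = LL - PL = 59.7 - 47.3 = 12.4
Then compute the liquidity index:
LI = (w - PL) / PI
LI = (51.7 - 47.3) / 12.4
LI = 0.355


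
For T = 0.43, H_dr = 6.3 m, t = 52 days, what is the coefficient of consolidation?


Result: 0.32821 m^2/day

Derivation:
Using cv = T * H_dr^2 / t
H_dr^2 = 6.3^2 = 39.69
cv = 0.43 * 39.69 / 52
cv = 0.32821 m^2/day


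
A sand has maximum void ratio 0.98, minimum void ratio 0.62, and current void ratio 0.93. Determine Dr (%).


Using Dr = (e_max - e) / (e_max - e_min) * 100
e_max - e = 0.98 - 0.93 = 0.05
e_max - e_min = 0.98 - 0.62 = 0.36
Dr = 0.05 / 0.36 * 100
Dr = 13.89 %


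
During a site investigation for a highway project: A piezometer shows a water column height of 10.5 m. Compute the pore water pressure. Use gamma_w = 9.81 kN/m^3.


Result: 103.01 kPa

Derivation:
Using u = gamma_w * h_w
u = 9.81 * 10.5
u = 103.01 kPa


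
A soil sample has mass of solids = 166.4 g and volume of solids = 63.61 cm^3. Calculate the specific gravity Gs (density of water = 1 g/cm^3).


Using Gs = m_s / (V_s * rho_w)
Since rho_w = 1 g/cm^3:
Gs = 166.4 / 63.61
Gs = 2.616


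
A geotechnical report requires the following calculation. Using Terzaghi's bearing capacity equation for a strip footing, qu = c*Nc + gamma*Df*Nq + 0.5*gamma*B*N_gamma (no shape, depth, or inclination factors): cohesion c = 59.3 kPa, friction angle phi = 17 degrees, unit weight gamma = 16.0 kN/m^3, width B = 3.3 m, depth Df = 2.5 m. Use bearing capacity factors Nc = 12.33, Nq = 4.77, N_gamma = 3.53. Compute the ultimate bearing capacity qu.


Compute qu = c*Nc + gamma*Df*Nq + 0.5*gamma*B*N_gamma
Term 1: 59.3 * 12.33 = 731.169
Term 2: 16.0 * 2.5 * 4.77 = 190.8
Term 3: 0.5 * 16.0 * 3.3 * 3.53 = 93.192
qu = 731.169 + 190.8 + 93.192
qu = 1015.16 kPa


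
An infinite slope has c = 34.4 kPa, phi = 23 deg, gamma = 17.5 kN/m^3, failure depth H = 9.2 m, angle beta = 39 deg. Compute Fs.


Result: 0.961

Derivation:
Using Fs = c / (gamma*H*sin(beta)*cos(beta)) + tan(phi)/tan(beta)
Cohesion contribution = 34.4 / (17.5*9.2*sin(39)*cos(39))
Cohesion contribution = 0.436876
Friction contribution = tan(23)/tan(39) = 0.524183
Fs = 0.436876 + 0.524183
Fs = 0.961


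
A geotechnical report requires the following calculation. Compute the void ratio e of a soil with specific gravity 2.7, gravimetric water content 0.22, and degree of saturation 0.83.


Using the relation e = Gs * w / S
e = 2.7 * 0.22 / 0.83
e = 0.7157


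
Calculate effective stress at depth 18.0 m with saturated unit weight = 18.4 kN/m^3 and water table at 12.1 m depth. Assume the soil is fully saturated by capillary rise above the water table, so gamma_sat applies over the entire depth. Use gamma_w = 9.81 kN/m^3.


Total stress = gamma_sat * depth
sigma = 18.4 * 18.0 = 331.2 kPa
Pore water pressure u = gamma_w * (depth - d_wt)
u = 9.81 * (18.0 - 12.1) = 57.879 kPa
Effective stress = sigma - u
sigma' = 331.2 - 57.879 = 273.32 kPa


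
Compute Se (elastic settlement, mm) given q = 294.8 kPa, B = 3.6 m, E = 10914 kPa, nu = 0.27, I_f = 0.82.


Using Se = q * B * (1 - nu^2) * I_f / E
1 - nu^2 = 1 - 0.27^2 = 0.9271
Se = 294.8 * 3.6 * 0.9271 * 0.82 / 10914
Se = 0.073924 m
Convert to mm: Se = 0.073924 * 1000 = 73.924 mm


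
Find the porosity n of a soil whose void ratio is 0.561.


Using the relation n = e / (1 + e)
n = 0.561 / (1 + 0.561)
n = 0.561 / 1.561
n = 0.3594


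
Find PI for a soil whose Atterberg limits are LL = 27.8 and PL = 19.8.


Using PI = LL - PL
PI = 27.8 - 19.8
PI = 8.0


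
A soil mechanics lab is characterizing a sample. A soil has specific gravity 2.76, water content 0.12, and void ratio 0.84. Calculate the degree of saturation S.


Using S = Gs * w / e
S = 2.76 * 0.12 / 0.84
S = 0.3943


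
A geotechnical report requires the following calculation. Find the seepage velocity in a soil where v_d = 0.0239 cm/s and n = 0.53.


Using v_s = v_d / n
v_s = 0.0239 / 0.53
v_s = 0.04509 cm/s


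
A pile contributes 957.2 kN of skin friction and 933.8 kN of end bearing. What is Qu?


Result: 1891.0 kN

Derivation:
Using Qu = Qf + Qb
Qu = 957.2 + 933.8
Qu = 1891.0 kN


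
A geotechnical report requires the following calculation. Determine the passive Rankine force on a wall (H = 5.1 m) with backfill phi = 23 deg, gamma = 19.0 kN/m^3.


Compute passive earth pressure coefficient:
Kp = tan^2(45 + phi/2) = tan^2(56.5) = 2.282623
Compute passive force:
Pp = 0.5 * Kp * gamma * H^2
Pp = 0.5 * 2.282623 * 19.0 * 5.1^2
Pp = 564.02 kN/m


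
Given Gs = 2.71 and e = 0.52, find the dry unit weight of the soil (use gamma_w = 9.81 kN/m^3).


Result: 17.49 kN/m^3

Derivation:
Using gamma_d = Gs * gamma_w / (1 + e)
gamma_d = 2.71 * 9.81 / (1 + 0.52)
gamma_d = 2.71 * 9.81 / 1.52
gamma_d = 17.49 kN/m^3


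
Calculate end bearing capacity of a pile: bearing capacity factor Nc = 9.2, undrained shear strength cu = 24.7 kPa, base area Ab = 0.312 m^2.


Using Qb = Nc * cu * Ab
Qb = 9.2 * 24.7 * 0.312
Qb = 70.9 kN


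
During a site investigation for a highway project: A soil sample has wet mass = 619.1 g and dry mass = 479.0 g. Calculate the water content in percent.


Using w = (m_wet - m_dry) / m_dry * 100
m_wet - m_dry = 619.1 - 479.0 = 140.1 g
w = 140.1 / 479.0 * 100
w = 29.25 %


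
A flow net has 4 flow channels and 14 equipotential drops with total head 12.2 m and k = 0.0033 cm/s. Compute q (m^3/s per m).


Convert k to m/s for unit consistency with H:
k = 0.0033 cm/s = 0.0033 / 100 m/s = 3.3e-05 m/s
Using q = k * H * Nf / Nd
Nf / Nd = 4 / 14 = 0.2857
q = 3.3e-05 * 12.2 * 0.2857
q = 0.000115 m^3/s per m


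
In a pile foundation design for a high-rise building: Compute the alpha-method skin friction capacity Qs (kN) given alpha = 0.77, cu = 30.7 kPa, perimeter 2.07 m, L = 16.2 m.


Using Qs = alpha * cu * perimeter * L
Qs = 0.77 * 30.7 * 2.07 * 16.2
Qs = 792.71 kN


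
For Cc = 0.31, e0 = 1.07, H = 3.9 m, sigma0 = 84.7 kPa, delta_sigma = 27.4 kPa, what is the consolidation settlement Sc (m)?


Using Sc = Cc * H / (1 + e0) * log10((sigma0 + delta_sigma) / sigma0)
Stress ratio = (84.7 + 27.4) / 84.7 = 1.32349
log10(1.32349) = 0.121722
Cc * H / (1 + e0) = 0.31 * 3.9 / (1 + 1.07) = 0.584058
Sc = 0.584058 * 0.121722
Sc = 0.0711 m


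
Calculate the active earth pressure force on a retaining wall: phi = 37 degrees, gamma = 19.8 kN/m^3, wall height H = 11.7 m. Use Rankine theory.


Compute active earth pressure coefficient:
Ka = tan^2(45 - phi/2) = tan^2(26.5) = 0.248584
Compute active force:
Pa = 0.5 * Ka * gamma * H^2
Pa = 0.5 * 0.248584 * 19.8 * 11.7^2
Pa = 336.88 kN/m


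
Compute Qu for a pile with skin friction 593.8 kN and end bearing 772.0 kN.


Result: 1365.8 kN

Derivation:
Using Qu = Qf + Qb
Qu = 593.8 + 772.0
Qu = 1365.8 kN


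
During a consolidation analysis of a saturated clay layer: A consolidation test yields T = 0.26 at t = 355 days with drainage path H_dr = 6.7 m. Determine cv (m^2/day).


Result: 0.03288 m^2/day

Derivation:
Using cv = T * H_dr^2 / t
H_dr^2 = 6.7^2 = 44.89
cv = 0.26 * 44.89 / 355
cv = 0.03288 m^2/day


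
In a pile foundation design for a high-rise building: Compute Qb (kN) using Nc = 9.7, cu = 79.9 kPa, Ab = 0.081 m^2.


Using Qb = Nc * cu * Ab
Qb = 9.7 * 79.9 * 0.081
Qb = 62.78 kN


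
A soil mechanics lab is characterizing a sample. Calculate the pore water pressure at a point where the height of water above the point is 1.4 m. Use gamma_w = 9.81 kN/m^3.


Result: 13.73 kPa

Derivation:
Using u = gamma_w * h_w
u = 9.81 * 1.4
u = 13.73 kPa


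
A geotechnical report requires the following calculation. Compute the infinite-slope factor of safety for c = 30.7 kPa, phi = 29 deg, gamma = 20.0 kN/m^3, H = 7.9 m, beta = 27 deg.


Using Fs = c / (gamma*H*sin(beta)*cos(beta)) + tan(phi)/tan(beta)
Cohesion contribution = 30.7 / (20.0*7.9*sin(27)*cos(27))
Cohesion contribution = 0.480345
Friction contribution = tan(29)/tan(27) = 1.08789
Fs = 0.480345 + 1.08789
Fs = 1.568


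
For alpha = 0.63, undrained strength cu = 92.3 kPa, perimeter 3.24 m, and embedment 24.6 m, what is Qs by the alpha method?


Using Qs = alpha * cu * perimeter * L
Qs = 0.63 * 92.3 * 3.24 * 24.6
Qs = 4634.71 kN


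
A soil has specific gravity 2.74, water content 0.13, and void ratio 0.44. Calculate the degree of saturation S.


Using S = Gs * w / e
S = 2.74 * 0.13 / 0.44
S = 0.8095


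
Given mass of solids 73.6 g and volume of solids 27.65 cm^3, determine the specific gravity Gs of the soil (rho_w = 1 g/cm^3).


Using Gs = m_s / (V_s * rho_w)
Since rho_w = 1 g/cm^3:
Gs = 73.6 / 27.65
Gs = 2.662


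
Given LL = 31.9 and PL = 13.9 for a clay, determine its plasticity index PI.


Result: 18.0

Derivation:
Using PI = LL - PL
PI = 31.9 - 13.9
PI = 18.0


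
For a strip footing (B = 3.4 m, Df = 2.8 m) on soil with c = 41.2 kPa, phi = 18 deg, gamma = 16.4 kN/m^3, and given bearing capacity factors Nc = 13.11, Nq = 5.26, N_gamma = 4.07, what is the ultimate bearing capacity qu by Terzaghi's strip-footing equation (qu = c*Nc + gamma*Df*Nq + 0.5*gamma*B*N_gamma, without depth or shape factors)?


Compute qu = c*Nc + gamma*Df*Nq + 0.5*gamma*B*N_gamma
Term 1: 41.2 * 13.11 = 540.132
Term 2: 16.4 * 2.8 * 5.26 = 241.5392
Term 3: 0.5 * 16.4 * 3.4 * 4.07 = 113.4716
qu = 540.132 + 241.5392 + 113.4716
qu = 895.14 kPa


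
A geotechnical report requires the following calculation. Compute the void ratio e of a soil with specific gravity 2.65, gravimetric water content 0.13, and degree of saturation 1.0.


Result: 0.3445

Derivation:
Using the relation e = Gs * w / S
e = 2.65 * 0.13 / 1.0
e = 0.3445


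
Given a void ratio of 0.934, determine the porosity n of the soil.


Result: 0.4829

Derivation:
Using the relation n = e / (1 + e)
n = 0.934 / (1 + 0.934)
n = 0.934 / 1.934
n = 0.4829


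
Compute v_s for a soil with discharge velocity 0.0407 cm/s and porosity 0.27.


Result: 0.15074 cm/s

Derivation:
Using v_s = v_d / n
v_s = 0.0407 / 0.27
v_s = 0.15074 cm/s


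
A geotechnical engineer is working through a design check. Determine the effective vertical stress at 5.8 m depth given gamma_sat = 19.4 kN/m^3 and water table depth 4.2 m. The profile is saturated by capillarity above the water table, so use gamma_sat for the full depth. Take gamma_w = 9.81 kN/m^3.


Result: 96.82 kPa

Derivation:
Total stress = gamma_sat * depth
sigma = 19.4 * 5.8 = 112.52 kPa
Pore water pressure u = gamma_w * (depth - d_wt)
u = 9.81 * (5.8 - 4.2) = 15.696 kPa
Effective stress = sigma - u
sigma' = 112.52 - 15.696 = 96.82 kPa


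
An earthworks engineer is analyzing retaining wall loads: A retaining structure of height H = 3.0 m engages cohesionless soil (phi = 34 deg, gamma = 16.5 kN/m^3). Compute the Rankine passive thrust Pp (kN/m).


Compute passive earth pressure coefficient:
Kp = tan^2(45 + phi/2) = tan^2(62.0) = 3.537132
Compute passive force:
Pp = 0.5 * Kp * gamma * H^2
Pp = 0.5 * 3.537132 * 16.5 * 3.0^2
Pp = 262.63 kN/m


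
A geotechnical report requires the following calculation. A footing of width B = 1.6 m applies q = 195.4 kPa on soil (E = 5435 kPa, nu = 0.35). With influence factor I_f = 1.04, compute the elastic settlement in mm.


Result: 52.496 mm

Derivation:
Using Se = q * B * (1 - nu^2) * I_f / E
1 - nu^2 = 1 - 0.35^2 = 0.8775
Se = 195.4 * 1.6 * 0.8775 * 1.04 / 5435
Se = 0.052496 m
Convert to mm: Se = 0.052496 * 1000 = 52.496 mm


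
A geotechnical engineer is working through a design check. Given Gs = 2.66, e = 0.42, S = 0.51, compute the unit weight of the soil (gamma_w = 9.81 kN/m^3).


Using gamma = gamma_w * (Gs + S*e) / (1 + e)
Numerator: Gs + S*e = 2.66 + 0.51*0.42 = 2.8742
Denominator: 1 + e = 1 + 0.42 = 1.42
gamma = 9.81 * 2.8742 / 1.42
gamma = 19.856 kN/m^3


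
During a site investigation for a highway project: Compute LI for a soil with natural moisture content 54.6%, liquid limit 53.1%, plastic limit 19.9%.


First compute the plasticity index:
PI = LL - PL = 53.1 - 19.9 = 33.2
Then compute the liquidity index:
LI = (w - PL) / PI
LI = (54.6 - 19.9) / 33.2
LI = 1.045


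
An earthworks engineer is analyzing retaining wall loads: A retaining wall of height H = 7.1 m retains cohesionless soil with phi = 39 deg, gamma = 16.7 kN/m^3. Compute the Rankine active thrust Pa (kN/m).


Result: 95.76 kN/m

Derivation:
Compute active earth pressure coefficient:
Ka = tan^2(45 - phi/2) = tan^2(25.5) = 0.227506
Compute active force:
Pa = 0.5 * Ka * gamma * H^2
Pa = 0.5 * 0.227506 * 16.7 * 7.1^2
Pa = 95.76 kN/m


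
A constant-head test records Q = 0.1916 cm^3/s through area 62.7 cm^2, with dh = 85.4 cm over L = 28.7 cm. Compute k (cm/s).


Compute hydraulic gradient:
i = dh / L = 85.4 / 28.7 = 2.97561
Then apply Darcy's law:
k = Q / (A * i)
k = 0.1916 / (62.7 * 2.97561)
k = 0.1916 / 186.571
k = 0.001027 cm/s


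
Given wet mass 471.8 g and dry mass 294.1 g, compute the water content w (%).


Result: 60.42 %

Derivation:
Using w = (m_wet - m_dry) / m_dry * 100
m_wet - m_dry = 471.8 - 294.1 = 177.7 g
w = 177.7 / 294.1 * 100
w = 60.42 %


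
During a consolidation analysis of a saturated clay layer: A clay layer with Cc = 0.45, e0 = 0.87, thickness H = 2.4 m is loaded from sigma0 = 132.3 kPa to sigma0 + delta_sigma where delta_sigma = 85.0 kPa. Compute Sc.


Using Sc = Cc * H / (1 + e0) * log10((sigma0 + delta_sigma) / sigma0)
Stress ratio = (132.3 + 85.0) / 132.3 = 1.64248
log10(1.64248) = 0.2155
Cc * H / (1 + e0) = 0.45 * 2.4 / (1 + 0.87) = 0.57754
Sc = 0.57754 * 0.2155
Sc = 0.1245 m


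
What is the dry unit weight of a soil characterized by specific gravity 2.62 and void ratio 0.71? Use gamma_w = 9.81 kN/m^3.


Using gamma_d = Gs * gamma_w / (1 + e)
gamma_d = 2.62 * 9.81 / (1 + 0.71)
gamma_d = 2.62 * 9.81 / 1.71
gamma_d = 15.031 kN/m^3


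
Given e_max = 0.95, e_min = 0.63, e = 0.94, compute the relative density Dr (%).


Using Dr = (e_max - e) / (e_max - e_min) * 100
e_max - e = 0.95 - 0.94 = 0.01
e_max - e_min = 0.95 - 0.63 = 0.32
Dr = 0.01 / 0.32 * 100
Dr = 3.13 %


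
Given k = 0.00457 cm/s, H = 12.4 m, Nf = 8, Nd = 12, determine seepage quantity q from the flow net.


Convert k to m/s for unit consistency with H:
k = 0.00457 cm/s = 0.00457 / 100 m/s = 4.57e-05 m/s
Using q = k * H * Nf / Nd
Nf / Nd = 8 / 12 = 0.6667
q = 4.57e-05 * 12.4 * 0.6667
q = 0.0003778 m^3/s per m


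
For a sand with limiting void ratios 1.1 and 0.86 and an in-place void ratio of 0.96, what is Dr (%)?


Result: 58.33 %

Derivation:
Using Dr = (e_max - e) / (e_max - e_min) * 100
e_max - e = 1.1 - 0.96 = 0.14
e_max - e_min = 1.1 - 0.86 = 0.24
Dr = 0.14 / 0.24 * 100
Dr = 58.33 %


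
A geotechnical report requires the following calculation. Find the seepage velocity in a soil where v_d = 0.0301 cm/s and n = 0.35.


Using v_s = v_d / n
v_s = 0.0301 / 0.35
v_s = 0.086 cm/s


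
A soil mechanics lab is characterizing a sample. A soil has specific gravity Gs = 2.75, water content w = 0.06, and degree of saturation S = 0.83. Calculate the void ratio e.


Result: 0.1988

Derivation:
Using the relation e = Gs * w / S
e = 2.75 * 0.06 / 0.83
e = 0.1988


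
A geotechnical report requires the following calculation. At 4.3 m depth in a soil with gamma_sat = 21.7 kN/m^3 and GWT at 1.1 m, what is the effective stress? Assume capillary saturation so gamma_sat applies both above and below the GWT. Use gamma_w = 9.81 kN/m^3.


Total stress = gamma_sat * depth
sigma = 21.7 * 4.3 = 93.31 kPa
Pore water pressure u = gamma_w * (depth - d_wt)
u = 9.81 * (4.3 - 1.1) = 31.392 kPa
Effective stress = sigma - u
sigma' = 93.31 - 31.392 = 61.92 kPa


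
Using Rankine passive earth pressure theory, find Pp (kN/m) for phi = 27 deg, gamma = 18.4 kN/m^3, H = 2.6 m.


Compute passive earth pressure coefficient:
Kp = tan^2(45 + phi/2) = tan^2(58.5) = 2.66294
Compute passive force:
Pp = 0.5 * Kp * gamma * H^2
Pp = 0.5 * 2.66294 * 18.4 * 2.6^2
Pp = 165.61 kN/m


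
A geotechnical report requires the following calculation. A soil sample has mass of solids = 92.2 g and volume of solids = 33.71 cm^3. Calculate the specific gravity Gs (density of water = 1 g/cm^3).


Result: 2.735

Derivation:
Using Gs = m_s / (V_s * rho_w)
Since rho_w = 1 g/cm^3:
Gs = 92.2 / 33.71
Gs = 2.735


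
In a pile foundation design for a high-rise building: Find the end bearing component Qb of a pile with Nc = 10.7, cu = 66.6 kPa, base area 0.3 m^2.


Using Qb = Nc * cu * Ab
Qb = 10.7 * 66.6 * 0.3
Qb = 213.79 kN


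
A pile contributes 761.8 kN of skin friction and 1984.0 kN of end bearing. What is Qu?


Using Qu = Qf + Qb
Qu = 761.8 + 1984.0
Qu = 2745.8 kN


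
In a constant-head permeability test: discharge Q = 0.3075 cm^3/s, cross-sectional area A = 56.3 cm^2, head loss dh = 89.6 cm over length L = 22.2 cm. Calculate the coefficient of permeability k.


Compute hydraulic gradient:
i = dh / L = 89.6 / 22.2 = 4.03604
Then apply Darcy's law:
k = Q / (A * i)
k = 0.3075 / (56.3 * 4.03604)
k = 0.3075 / 227.229
k = 0.001353 cm/s


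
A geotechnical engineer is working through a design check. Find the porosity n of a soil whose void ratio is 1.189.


Result: 0.5432

Derivation:
Using the relation n = e / (1 + e)
n = 1.189 / (1 + 1.189)
n = 1.189 / 2.189
n = 0.5432


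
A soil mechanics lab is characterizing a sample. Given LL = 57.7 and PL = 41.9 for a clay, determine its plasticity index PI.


Result: 15.8

Derivation:
Using PI = LL - PL
PI = 57.7 - 41.9
PI = 15.8


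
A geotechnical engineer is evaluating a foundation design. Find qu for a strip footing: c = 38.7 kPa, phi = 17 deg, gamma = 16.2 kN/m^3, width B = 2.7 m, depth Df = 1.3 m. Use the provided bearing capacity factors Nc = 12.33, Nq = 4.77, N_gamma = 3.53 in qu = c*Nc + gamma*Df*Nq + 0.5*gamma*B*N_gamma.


Compute qu = c*Nc + gamma*Df*Nq + 0.5*gamma*B*N_gamma
Term 1: 38.7 * 12.33 = 477.171
Term 2: 16.2 * 1.3 * 4.77 = 100.4562
Term 3: 0.5 * 16.2 * 2.7 * 3.53 = 77.2011
qu = 477.171 + 100.4562 + 77.2011
qu = 654.83 kPa


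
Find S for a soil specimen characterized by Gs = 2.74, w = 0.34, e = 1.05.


Using S = Gs * w / e
S = 2.74 * 0.34 / 1.05
S = 0.8872


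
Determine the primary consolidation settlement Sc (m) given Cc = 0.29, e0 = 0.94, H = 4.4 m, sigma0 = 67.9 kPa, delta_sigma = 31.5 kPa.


Using Sc = Cc * H / (1 + e0) * log10((sigma0 + delta_sigma) / sigma0)
Stress ratio = (67.9 + 31.5) / 67.9 = 1.46392
log10(1.46392) = 0.165517
Cc * H / (1 + e0) = 0.29 * 4.4 / (1 + 0.94) = 0.657732
Sc = 0.657732 * 0.165517
Sc = 0.1089 m


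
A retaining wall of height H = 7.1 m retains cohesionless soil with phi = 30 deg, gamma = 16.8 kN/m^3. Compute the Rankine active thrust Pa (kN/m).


Result: 141.15 kN/m

Derivation:
Compute active earth pressure coefficient:
Ka = tan^2(45 - phi/2) = tan^2(30.0) = 0.333333
Compute active force:
Pa = 0.5 * Ka * gamma * H^2
Pa = 0.5 * 0.333333 * 16.8 * 7.1^2
Pa = 141.15 kN/m


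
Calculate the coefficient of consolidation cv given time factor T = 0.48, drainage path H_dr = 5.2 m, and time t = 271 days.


Using cv = T * H_dr^2 / t
H_dr^2 = 5.2^2 = 27.04
cv = 0.48 * 27.04 / 271
cv = 0.04789 m^2/day


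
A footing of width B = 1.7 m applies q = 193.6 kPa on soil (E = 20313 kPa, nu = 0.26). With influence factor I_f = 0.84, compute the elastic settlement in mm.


Using Se = q * B * (1 - nu^2) * I_f / E
1 - nu^2 = 1 - 0.26^2 = 0.9324
Se = 193.6 * 1.7 * 0.9324 * 0.84 / 20313
Se = 0.012690 m
Convert to mm: Se = 0.012690 * 1000 = 12.69 mm


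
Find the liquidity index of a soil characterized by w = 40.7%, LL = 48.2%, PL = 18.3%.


Result: 0.749

Derivation:
First compute the plasticity index:
PI = LL - PL = 48.2 - 18.3 = 29.9
Then compute the liquidity index:
LI = (w - PL) / PI
LI = (40.7 - 18.3) / 29.9
LI = 0.749


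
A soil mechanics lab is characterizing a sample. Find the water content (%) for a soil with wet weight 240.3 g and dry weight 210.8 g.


Using w = (m_wet - m_dry) / m_dry * 100
m_wet - m_dry = 240.3 - 210.8 = 29.5 g
w = 29.5 / 210.8 * 100
w = 13.99 %


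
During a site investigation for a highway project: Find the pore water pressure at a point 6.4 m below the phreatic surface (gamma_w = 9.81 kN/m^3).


Using u = gamma_w * h_w
u = 9.81 * 6.4
u = 62.78 kPa


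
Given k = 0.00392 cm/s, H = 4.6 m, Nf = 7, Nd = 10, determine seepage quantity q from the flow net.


Convert k to m/s for unit consistency with H:
k = 0.00392 cm/s = 0.00392 / 100 m/s = 3.92e-05 m/s
Using q = k * H * Nf / Nd
Nf / Nd = 7 / 10 = 0.7
q = 3.92e-05 * 4.6 * 0.7
q = 0.0001262 m^3/s per m


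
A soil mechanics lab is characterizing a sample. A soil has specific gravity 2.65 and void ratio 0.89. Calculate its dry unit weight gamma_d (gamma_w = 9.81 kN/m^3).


Using gamma_d = Gs * gamma_w / (1 + e)
gamma_d = 2.65 * 9.81 / (1 + 0.89)
gamma_d = 2.65 * 9.81 / 1.89
gamma_d = 13.755 kN/m^3


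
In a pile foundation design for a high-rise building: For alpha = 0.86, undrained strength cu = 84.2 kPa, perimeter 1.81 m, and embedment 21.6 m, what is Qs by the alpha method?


Using Qs = alpha * cu * perimeter * L
Qs = 0.86 * 84.2 * 1.81 * 21.6
Qs = 2831.02 kN


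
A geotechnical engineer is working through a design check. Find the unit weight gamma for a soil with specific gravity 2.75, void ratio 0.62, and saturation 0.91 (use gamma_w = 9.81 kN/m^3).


Result: 20.069 kN/m^3

Derivation:
Using gamma = gamma_w * (Gs + S*e) / (1 + e)
Numerator: Gs + S*e = 2.75 + 0.91*0.62 = 3.3142
Denominator: 1 + e = 1 + 0.62 = 1.62
gamma = 9.81 * 3.3142 / 1.62
gamma = 20.069 kN/m^3


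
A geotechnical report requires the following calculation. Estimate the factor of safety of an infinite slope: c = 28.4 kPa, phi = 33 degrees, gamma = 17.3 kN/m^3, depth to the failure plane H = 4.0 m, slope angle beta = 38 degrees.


Using Fs = c / (gamma*H*sin(beta)*cos(beta)) + tan(phi)/tan(beta)
Cohesion contribution = 28.4 / (17.3*4.0*sin(38)*cos(38))
Cohesion contribution = 0.845937
Friction contribution = tan(33)/tan(38) = 0.831204
Fs = 0.845937 + 0.831204
Fs = 1.677


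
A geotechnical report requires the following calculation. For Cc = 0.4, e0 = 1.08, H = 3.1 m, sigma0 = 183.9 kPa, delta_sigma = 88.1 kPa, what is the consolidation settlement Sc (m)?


Using Sc = Cc * H / (1 + e0) * log10((sigma0 + delta_sigma) / sigma0)
Stress ratio = (183.9 + 88.1) / 183.9 = 1.47906
log10(1.47906) = 0.169987
Cc * H / (1 + e0) = 0.4 * 3.1 / (1 + 1.08) = 0.596154
Sc = 0.596154 * 0.169987
Sc = 0.1013 m


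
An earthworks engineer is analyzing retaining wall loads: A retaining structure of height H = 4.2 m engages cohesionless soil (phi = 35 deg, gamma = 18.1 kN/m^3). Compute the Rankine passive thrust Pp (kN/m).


Compute passive earth pressure coefficient:
Kp = tan^2(45 + phi/2) = tan^2(62.5) = 3.690172
Compute passive force:
Pp = 0.5 * Kp * gamma * H^2
Pp = 0.5 * 3.690172 * 18.1 * 4.2^2
Pp = 589.11 kN/m


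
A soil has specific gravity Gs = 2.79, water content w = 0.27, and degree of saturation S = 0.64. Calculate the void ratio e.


Result: 1.177

Derivation:
Using the relation e = Gs * w / S
e = 2.79 * 0.27 / 0.64
e = 1.177


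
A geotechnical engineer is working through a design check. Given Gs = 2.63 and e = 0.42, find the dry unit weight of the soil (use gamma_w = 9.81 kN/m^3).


Using gamma_d = Gs * gamma_w / (1 + e)
gamma_d = 2.63 * 9.81 / (1 + 0.42)
gamma_d = 2.63 * 9.81 / 1.42
gamma_d = 18.169 kN/m^3


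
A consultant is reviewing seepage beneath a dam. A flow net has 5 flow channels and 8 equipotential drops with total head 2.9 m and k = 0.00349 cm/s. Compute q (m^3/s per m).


Convert k to m/s for unit consistency with H:
k = 0.00349 cm/s = 0.00349 / 100 m/s = 3.49e-05 m/s
Using q = k * H * Nf / Nd
Nf / Nd = 5 / 8 = 0.625
q = 3.49e-05 * 2.9 * 0.625
q = 6.326e-05 m^3/s per m


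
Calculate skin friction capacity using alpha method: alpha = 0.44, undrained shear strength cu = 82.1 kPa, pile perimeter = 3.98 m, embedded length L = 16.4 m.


Result: 2357.89 kN

Derivation:
Using Qs = alpha * cu * perimeter * L
Qs = 0.44 * 82.1 * 3.98 * 16.4
Qs = 2357.89 kN


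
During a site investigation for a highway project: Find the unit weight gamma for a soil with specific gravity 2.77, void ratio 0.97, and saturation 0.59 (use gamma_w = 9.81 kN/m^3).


Using gamma = gamma_w * (Gs + S*e) / (1 + e)
Numerator: Gs + S*e = 2.77 + 0.59*0.97 = 3.3423
Denominator: 1 + e = 1 + 0.97 = 1.97
gamma = 9.81 * 3.3423 / 1.97
gamma = 16.644 kN/m^3


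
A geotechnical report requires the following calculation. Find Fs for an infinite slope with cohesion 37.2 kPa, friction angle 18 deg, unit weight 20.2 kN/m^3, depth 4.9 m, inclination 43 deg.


Using Fs = c / (gamma*H*sin(beta)*cos(beta)) + tan(phi)/tan(beta)
Cohesion contribution = 37.2 / (20.2*4.9*sin(43)*cos(43))
Cohesion contribution = 0.753502
Friction contribution = tan(18)/tan(43) = 0.348434
Fs = 0.753502 + 0.348434
Fs = 1.102


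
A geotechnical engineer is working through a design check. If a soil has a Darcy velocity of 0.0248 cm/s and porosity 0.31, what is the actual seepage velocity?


Using v_s = v_d / n
v_s = 0.0248 / 0.31
v_s = 0.08 cm/s


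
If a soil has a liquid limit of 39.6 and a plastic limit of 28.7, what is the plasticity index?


Using PI = LL - PL
PI = 39.6 - 28.7
PI = 10.9


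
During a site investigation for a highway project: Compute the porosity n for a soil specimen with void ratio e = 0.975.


Using the relation n = e / (1 + e)
n = 0.975 / (1 + 0.975)
n = 0.975 / 1.975
n = 0.4937


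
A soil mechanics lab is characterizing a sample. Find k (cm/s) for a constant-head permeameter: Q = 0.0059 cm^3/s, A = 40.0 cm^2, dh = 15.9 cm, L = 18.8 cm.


Result: 0.000174 cm/s

Derivation:
Compute hydraulic gradient:
i = dh / L = 15.9 / 18.8 = 0.845745
Then apply Darcy's law:
k = Q / (A * i)
k = 0.0059 / (40.0 * 0.845745)
k = 0.0059 / 33.8298
k = 0.000174 cm/s


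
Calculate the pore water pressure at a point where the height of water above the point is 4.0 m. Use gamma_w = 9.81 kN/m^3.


Using u = gamma_w * h_w
u = 9.81 * 4.0
u = 39.24 kPa


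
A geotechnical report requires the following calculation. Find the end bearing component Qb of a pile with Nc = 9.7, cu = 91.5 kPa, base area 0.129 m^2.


Result: 114.49 kN

Derivation:
Using Qb = Nc * cu * Ab
Qb = 9.7 * 91.5 * 0.129
Qb = 114.49 kN


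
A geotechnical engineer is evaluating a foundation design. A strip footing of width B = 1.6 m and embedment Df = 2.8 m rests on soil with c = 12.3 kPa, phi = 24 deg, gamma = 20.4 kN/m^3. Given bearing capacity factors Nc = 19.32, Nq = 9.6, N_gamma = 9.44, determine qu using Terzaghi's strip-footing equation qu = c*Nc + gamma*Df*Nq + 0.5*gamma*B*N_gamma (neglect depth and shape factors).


Result: 940.05 kPa

Derivation:
Compute qu = c*Nc + gamma*Df*Nq + 0.5*gamma*B*N_gamma
Term 1: 12.3 * 19.32 = 237.636
Term 2: 20.4 * 2.8 * 9.6 = 548.352
Term 3: 0.5 * 20.4 * 1.6 * 9.44 = 154.0608
qu = 237.636 + 548.352 + 154.0608
qu = 940.05 kPa


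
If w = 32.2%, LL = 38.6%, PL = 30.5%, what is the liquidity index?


Result: 0.21

Derivation:
First compute the plasticity index:
PI = LL - PL = 38.6 - 30.5 = 8.1
Then compute the liquidity index:
LI = (w - PL) / PI
LI = (32.2 - 30.5) / 8.1
LI = 0.21


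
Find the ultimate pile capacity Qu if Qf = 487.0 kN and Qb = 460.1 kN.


Result: 947.1 kN

Derivation:
Using Qu = Qf + Qb
Qu = 487.0 + 460.1
Qu = 947.1 kN


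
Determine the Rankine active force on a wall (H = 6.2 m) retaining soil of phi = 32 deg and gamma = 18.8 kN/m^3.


Compute active earth pressure coefficient:
Ka = tan^2(45 - phi/2) = tan^2(29.0) = 0.307259
Compute active force:
Pa = 0.5 * Ka * gamma * H^2
Pa = 0.5 * 0.307259 * 18.8 * 6.2^2
Pa = 111.02 kN/m


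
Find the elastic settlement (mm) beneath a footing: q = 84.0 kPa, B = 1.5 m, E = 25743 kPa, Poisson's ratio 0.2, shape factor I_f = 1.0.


Result: 4.699 mm

Derivation:
Using Se = q * B * (1 - nu^2) * I_f / E
1 - nu^2 = 1 - 0.2^2 = 0.96
Se = 84.0 * 1.5 * 0.96 * 1.0 / 25743
Se = 0.004699 m
Convert to mm: Se = 0.004699 * 1000 = 4.699 mm


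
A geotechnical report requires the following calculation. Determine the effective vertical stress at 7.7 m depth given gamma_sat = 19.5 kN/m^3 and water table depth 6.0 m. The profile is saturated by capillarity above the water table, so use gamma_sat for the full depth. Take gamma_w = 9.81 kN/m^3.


Result: 133.47 kPa

Derivation:
Total stress = gamma_sat * depth
sigma = 19.5 * 7.7 = 150.15 kPa
Pore water pressure u = gamma_w * (depth - d_wt)
u = 9.81 * (7.7 - 6.0) = 16.677 kPa
Effective stress = sigma - u
sigma' = 150.15 - 16.677 = 133.47 kPa


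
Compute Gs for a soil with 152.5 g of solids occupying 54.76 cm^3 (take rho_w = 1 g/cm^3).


Using Gs = m_s / (V_s * rho_w)
Since rho_w = 1 g/cm^3:
Gs = 152.5 / 54.76
Gs = 2.785


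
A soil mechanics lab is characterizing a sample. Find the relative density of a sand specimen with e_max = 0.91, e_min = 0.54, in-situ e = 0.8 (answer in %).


Result: 29.73 %

Derivation:
Using Dr = (e_max - e) / (e_max - e_min) * 100
e_max - e = 0.91 - 0.8 = 0.11
e_max - e_min = 0.91 - 0.54 = 0.37
Dr = 0.11 / 0.37 * 100
Dr = 29.73 %
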